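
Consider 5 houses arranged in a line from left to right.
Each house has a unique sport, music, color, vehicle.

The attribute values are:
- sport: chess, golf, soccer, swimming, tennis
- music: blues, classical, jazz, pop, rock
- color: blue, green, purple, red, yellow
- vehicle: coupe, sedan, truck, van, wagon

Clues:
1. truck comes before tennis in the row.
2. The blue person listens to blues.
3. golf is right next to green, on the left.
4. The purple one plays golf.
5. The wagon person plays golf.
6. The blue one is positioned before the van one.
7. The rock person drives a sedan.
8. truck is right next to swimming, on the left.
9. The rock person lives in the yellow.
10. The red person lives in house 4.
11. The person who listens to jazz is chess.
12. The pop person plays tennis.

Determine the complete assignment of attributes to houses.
Solution:

House | Sport | Music | Color | Vehicle
---------------------------------------
  1   | golf | classical | purple | wagon
  2   | chess | jazz | green | truck
  3   | swimming | blues | blue | coupe
  4   | tennis | pop | red | van
  5   | soccer | rock | yellow | sedan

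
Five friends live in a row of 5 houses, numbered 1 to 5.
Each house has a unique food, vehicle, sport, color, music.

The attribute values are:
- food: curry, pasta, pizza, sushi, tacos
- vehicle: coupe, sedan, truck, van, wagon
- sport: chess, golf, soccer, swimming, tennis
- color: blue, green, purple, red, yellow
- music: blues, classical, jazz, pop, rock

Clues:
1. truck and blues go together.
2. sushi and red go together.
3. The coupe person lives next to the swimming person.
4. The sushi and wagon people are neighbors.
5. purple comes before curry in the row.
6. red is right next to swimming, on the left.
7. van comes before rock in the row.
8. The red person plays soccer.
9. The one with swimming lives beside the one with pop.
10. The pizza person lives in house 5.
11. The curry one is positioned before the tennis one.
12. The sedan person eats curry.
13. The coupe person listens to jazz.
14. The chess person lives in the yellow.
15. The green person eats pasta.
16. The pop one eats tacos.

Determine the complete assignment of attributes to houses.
Solution:

House | Food | Vehicle | Sport | Color | Music
----------------------------------------------
  1   | sushi | coupe | soccer | red | jazz
  2   | pasta | wagon | swimming | green | classical
  3   | tacos | van | golf | purple | pop
  4   | curry | sedan | chess | yellow | rock
  5   | pizza | truck | tennis | blue | blues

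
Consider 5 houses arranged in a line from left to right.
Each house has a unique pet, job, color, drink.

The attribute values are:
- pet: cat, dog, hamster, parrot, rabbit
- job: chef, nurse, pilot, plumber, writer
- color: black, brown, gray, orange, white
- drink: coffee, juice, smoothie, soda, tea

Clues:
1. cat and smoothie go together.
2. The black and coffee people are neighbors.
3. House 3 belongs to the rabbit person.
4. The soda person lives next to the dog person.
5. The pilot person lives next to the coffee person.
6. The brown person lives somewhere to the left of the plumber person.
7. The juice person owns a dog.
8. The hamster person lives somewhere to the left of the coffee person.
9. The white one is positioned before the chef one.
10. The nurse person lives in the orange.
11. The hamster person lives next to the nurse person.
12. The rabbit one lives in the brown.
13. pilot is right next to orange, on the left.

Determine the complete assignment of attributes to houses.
Solution:

House | Pet | Job | Color | Drink
---------------------------------
  1   | hamster | pilot | black | tea
  2   | parrot | nurse | orange | coffee
  3   | rabbit | writer | brown | soda
  4   | dog | plumber | white | juice
  5   | cat | chef | gray | smoothie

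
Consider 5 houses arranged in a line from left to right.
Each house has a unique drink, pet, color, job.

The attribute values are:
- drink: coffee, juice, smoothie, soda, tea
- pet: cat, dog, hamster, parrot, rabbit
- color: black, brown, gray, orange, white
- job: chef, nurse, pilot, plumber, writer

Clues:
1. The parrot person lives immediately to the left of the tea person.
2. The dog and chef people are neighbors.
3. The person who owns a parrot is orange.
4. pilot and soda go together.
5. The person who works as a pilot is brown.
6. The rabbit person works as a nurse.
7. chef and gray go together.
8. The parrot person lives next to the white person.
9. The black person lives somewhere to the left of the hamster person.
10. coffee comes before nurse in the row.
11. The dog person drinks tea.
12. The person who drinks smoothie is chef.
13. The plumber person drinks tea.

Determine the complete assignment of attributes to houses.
Solution:

House | Drink | Pet | Color | Job
---------------------------------
  1   | coffee | parrot | orange | writer
  2   | tea | dog | white | plumber
  3   | smoothie | cat | gray | chef
  4   | juice | rabbit | black | nurse
  5   | soda | hamster | brown | pilot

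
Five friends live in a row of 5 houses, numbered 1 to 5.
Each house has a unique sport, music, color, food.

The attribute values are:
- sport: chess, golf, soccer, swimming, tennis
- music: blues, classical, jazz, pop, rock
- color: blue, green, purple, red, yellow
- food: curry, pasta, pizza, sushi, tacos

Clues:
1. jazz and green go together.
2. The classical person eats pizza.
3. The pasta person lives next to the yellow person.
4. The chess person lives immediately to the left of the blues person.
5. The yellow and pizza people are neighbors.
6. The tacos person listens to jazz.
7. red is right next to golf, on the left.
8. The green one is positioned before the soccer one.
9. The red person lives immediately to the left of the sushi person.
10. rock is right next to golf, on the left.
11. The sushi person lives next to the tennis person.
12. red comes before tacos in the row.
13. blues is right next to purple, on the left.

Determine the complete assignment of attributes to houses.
Solution:

House | Sport | Music | Color | Food
------------------------------------
  1   | chess | rock | red | pasta
  2   | golf | blues | yellow | sushi
  3   | tennis | classical | purple | pizza
  4   | swimming | jazz | green | tacos
  5   | soccer | pop | blue | curry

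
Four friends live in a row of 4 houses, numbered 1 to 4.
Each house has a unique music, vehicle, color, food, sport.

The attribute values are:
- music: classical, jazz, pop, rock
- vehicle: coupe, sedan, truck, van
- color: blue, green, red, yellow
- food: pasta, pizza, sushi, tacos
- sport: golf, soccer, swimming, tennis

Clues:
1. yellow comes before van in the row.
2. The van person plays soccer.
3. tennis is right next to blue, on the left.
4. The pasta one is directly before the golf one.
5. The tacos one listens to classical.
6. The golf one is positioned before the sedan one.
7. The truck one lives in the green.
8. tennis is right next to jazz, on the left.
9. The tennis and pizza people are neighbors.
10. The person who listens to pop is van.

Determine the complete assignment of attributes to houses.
Solution:

House | Music | Vehicle | Color | Food | Sport
----------------------------------------------
  1   | rock | truck | green | pasta | tennis
  2   | jazz | coupe | blue | pizza | golf
  3   | classical | sedan | yellow | tacos | swimming
  4   | pop | van | red | sushi | soccer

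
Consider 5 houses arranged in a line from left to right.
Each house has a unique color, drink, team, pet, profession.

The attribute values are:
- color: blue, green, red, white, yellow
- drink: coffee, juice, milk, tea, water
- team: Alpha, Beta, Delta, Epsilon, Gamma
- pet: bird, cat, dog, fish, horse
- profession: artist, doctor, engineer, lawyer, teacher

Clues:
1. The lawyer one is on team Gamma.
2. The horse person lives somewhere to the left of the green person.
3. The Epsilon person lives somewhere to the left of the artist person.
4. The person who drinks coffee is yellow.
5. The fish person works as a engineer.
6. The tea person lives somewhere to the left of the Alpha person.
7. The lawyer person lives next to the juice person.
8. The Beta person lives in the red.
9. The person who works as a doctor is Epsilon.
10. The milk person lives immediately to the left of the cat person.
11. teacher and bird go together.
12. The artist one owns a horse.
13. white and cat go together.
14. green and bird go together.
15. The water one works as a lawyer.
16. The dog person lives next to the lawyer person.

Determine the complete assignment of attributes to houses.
Solution:

House | Color | Drink | Team | Pet | Profession
-----------------------------------------------
  1   | blue | milk | Epsilon | dog | doctor
  2   | white | water | Gamma | cat | lawyer
  3   | red | juice | Beta | horse | artist
  4   | green | tea | Delta | bird | teacher
  5   | yellow | coffee | Alpha | fish | engineer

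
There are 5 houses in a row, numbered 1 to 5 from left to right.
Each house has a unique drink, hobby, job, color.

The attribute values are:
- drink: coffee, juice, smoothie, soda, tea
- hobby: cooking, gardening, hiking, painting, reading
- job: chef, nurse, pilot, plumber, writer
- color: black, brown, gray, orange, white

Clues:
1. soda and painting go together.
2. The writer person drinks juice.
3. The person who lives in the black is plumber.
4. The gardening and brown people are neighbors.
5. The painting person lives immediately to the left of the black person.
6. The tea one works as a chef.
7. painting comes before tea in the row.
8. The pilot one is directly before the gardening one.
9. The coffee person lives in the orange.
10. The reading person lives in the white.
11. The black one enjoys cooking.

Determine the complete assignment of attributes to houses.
Solution:

House | Drink | Hobby | Job | Color
-----------------------------------
  1   | coffee | hiking | pilot | orange
  2   | juice | gardening | writer | gray
  3   | soda | painting | nurse | brown
  4   | smoothie | cooking | plumber | black
  5   | tea | reading | chef | white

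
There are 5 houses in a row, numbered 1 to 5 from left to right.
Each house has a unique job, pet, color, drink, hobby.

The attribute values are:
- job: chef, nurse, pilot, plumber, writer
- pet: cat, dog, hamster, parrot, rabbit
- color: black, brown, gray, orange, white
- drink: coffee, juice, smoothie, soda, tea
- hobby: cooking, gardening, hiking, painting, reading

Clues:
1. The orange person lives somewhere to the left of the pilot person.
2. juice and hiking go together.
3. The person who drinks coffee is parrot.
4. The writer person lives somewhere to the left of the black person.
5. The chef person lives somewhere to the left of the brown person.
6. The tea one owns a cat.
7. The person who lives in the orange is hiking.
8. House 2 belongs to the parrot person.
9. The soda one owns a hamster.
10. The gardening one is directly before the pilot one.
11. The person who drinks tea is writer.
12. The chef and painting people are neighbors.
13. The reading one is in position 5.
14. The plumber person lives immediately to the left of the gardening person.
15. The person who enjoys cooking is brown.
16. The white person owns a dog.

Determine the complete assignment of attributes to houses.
Solution:

House | Job | Pet | Color | Drink | Hobby
-----------------------------------------
  1   | plumber | rabbit | orange | juice | hiking
  2   | chef | parrot | gray | coffee | gardening
  3   | pilot | dog | white | smoothie | painting
  4   | writer | cat | brown | tea | cooking
  5   | nurse | hamster | black | soda | reading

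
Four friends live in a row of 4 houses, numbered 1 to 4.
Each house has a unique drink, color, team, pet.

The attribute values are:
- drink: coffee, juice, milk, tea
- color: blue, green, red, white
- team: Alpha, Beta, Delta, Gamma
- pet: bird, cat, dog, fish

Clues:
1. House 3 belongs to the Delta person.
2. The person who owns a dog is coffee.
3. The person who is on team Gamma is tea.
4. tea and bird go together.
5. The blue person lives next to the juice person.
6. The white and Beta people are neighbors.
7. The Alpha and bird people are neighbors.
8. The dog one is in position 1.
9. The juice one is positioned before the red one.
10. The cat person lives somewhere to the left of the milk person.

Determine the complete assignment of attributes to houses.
Solution:

House | Drink | Color | Team | Pet
----------------------------------
  1   | coffee | green | Alpha | dog
  2   | tea | blue | Gamma | bird
  3   | juice | white | Delta | cat
  4   | milk | red | Beta | fish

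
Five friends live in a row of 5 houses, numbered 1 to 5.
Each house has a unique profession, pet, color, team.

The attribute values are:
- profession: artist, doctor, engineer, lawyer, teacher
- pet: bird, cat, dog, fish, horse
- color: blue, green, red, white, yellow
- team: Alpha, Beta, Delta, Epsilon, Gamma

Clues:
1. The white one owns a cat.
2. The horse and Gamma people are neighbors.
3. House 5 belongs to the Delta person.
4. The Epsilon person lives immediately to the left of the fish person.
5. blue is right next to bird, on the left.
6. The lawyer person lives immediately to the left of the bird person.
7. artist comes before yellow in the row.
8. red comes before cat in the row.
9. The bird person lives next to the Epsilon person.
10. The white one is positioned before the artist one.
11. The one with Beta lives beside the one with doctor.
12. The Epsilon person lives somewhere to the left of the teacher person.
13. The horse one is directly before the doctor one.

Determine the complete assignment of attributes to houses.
Solution:

House | Profession | Pet | Color | Team
---------------------------------------
  1   | lawyer | horse | blue | Beta
  2   | doctor | bird | red | Gamma
  3   | engineer | cat | white | Epsilon
  4   | artist | fish | green | Alpha
  5   | teacher | dog | yellow | Delta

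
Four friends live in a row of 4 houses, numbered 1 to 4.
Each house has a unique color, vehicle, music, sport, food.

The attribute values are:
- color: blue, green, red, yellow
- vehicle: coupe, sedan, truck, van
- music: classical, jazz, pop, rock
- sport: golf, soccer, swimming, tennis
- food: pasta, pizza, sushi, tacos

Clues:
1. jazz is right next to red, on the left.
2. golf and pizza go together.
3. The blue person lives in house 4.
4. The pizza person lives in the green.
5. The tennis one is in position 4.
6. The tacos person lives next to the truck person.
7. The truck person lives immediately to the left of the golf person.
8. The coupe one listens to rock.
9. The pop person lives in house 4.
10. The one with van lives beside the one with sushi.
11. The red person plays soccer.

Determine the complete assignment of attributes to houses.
Solution:

House | Color | Vehicle | Music | Sport | Food
----------------------------------------------
  1   | yellow | van | jazz | swimming | tacos
  2   | red | truck | classical | soccer | sushi
  3   | green | coupe | rock | golf | pizza
  4   | blue | sedan | pop | tennis | pasta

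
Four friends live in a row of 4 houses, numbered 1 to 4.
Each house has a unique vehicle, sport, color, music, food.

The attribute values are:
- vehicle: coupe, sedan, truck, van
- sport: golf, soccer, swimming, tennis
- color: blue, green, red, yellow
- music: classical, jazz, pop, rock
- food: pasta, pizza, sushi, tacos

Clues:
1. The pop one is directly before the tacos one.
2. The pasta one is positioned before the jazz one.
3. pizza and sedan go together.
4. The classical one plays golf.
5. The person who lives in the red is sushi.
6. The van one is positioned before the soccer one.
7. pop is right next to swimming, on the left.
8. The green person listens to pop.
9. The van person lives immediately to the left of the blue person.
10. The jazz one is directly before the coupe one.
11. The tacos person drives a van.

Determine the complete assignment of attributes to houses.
Solution:

House | Vehicle | Sport | Color | Music | Food
----------------------------------------------
  1   | truck | tennis | green | pop | pasta
  2   | van | swimming | yellow | rock | tacos
  3   | sedan | soccer | blue | jazz | pizza
  4   | coupe | golf | red | classical | sushi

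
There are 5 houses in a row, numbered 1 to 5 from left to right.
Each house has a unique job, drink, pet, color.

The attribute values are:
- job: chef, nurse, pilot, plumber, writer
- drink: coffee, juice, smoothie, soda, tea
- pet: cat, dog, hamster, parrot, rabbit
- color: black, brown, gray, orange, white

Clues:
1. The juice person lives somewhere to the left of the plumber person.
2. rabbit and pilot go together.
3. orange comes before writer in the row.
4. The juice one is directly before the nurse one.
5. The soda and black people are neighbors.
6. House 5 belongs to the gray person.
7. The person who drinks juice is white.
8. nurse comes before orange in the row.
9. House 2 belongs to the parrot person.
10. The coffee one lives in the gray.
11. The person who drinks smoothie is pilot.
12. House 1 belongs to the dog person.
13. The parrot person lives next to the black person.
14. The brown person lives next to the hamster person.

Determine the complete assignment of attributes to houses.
Solution:

House | Job | Drink | Pet | Color
---------------------------------
  1   | chef | juice | dog | white
  2   | nurse | soda | parrot | brown
  3   | plumber | tea | hamster | black
  4   | pilot | smoothie | rabbit | orange
  5   | writer | coffee | cat | gray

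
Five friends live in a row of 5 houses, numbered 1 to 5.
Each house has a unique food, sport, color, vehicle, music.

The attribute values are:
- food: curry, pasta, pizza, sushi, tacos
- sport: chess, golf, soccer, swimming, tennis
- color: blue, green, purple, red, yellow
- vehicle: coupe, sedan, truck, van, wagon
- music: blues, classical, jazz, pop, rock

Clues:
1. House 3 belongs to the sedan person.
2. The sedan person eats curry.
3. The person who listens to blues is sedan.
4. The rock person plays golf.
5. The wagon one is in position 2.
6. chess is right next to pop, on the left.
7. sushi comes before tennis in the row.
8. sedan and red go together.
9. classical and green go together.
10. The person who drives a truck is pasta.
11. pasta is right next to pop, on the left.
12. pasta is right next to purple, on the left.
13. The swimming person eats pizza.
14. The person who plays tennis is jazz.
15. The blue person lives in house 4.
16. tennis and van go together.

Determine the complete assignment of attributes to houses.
Solution:

House | Food | Sport | Color | Vehicle | Music
----------------------------------------------
  1   | pasta | chess | green | truck | classical
  2   | pizza | swimming | purple | wagon | pop
  3   | curry | soccer | red | sedan | blues
  4   | sushi | golf | blue | coupe | rock
  5   | tacos | tennis | yellow | van | jazz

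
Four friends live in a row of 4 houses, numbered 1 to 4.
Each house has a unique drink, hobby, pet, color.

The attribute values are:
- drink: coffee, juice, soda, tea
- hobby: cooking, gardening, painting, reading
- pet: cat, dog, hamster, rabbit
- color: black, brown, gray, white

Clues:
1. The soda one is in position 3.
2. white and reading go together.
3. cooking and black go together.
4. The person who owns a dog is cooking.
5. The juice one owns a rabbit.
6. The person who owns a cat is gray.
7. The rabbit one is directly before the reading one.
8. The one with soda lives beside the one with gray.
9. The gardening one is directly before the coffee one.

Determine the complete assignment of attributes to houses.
Solution:

House | Drink | Hobby | Pet | Color
-----------------------------------
  1   | juice | gardening | rabbit | brown
  2   | coffee | reading | hamster | white
  3   | soda | cooking | dog | black
  4   | tea | painting | cat | gray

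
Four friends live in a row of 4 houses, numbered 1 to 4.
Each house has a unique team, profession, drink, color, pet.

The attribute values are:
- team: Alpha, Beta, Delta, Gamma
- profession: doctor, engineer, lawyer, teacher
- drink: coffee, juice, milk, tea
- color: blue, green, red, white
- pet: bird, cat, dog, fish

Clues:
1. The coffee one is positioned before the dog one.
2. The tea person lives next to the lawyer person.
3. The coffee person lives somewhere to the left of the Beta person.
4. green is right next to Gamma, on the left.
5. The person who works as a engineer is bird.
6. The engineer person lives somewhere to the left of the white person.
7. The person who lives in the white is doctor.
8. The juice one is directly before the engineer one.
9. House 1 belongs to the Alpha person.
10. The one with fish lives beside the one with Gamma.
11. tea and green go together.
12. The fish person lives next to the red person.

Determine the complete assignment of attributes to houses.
Solution:

House | Team | Profession | Drink | Color | Pet
-----------------------------------------------
  1   | Alpha | teacher | tea | green | fish
  2   | Gamma | lawyer | juice | red | cat
  3   | Delta | engineer | coffee | blue | bird
  4   | Beta | doctor | milk | white | dog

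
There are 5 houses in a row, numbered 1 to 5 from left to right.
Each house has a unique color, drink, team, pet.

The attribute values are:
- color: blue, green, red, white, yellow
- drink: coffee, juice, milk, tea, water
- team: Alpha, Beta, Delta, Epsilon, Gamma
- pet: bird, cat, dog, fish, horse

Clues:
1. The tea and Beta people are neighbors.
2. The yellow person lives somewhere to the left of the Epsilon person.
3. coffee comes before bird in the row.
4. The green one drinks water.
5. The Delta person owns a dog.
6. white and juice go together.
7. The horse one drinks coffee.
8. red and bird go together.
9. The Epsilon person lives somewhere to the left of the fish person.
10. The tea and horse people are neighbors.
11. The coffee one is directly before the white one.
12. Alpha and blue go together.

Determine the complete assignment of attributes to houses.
Solution:

House | Color | Drink | Team | Pet
----------------------------------
  1   | blue | tea | Alpha | cat
  2   | yellow | coffee | Beta | horse
  3   | white | juice | Delta | dog
  4   | red | milk | Epsilon | bird
  5   | green | water | Gamma | fish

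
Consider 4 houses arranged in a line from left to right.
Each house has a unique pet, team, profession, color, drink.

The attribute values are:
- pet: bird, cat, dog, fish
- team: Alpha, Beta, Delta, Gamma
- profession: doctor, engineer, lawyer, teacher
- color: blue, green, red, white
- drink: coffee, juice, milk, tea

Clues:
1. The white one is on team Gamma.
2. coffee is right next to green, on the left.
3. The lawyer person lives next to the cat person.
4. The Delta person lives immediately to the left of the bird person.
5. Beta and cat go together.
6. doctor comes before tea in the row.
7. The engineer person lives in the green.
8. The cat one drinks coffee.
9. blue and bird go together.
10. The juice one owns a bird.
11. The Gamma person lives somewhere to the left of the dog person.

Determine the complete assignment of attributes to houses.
Solution:

House | Pet | Team | Profession | Color | Drink
-----------------------------------------------
  1   | fish | Gamma | lawyer | white | milk
  2   | cat | Beta | doctor | red | coffee
  3   | dog | Delta | engineer | green | tea
  4   | bird | Alpha | teacher | blue | juice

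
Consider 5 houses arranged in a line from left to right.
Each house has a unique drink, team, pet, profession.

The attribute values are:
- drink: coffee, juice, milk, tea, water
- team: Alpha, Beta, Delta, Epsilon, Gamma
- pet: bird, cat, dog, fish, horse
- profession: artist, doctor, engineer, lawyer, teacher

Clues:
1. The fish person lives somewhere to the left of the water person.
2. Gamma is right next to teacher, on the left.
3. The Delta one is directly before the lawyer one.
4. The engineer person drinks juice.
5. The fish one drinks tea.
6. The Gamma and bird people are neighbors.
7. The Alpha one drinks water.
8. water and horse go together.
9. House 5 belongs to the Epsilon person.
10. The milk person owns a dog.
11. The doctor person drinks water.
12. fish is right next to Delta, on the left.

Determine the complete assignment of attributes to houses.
Solution:

House | Drink | Team | Pet | Profession
---------------------------------------
  1   | tea | Gamma | fish | artist
  2   | coffee | Delta | bird | teacher
  3   | milk | Beta | dog | lawyer
  4   | water | Alpha | horse | doctor
  5   | juice | Epsilon | cat | engineer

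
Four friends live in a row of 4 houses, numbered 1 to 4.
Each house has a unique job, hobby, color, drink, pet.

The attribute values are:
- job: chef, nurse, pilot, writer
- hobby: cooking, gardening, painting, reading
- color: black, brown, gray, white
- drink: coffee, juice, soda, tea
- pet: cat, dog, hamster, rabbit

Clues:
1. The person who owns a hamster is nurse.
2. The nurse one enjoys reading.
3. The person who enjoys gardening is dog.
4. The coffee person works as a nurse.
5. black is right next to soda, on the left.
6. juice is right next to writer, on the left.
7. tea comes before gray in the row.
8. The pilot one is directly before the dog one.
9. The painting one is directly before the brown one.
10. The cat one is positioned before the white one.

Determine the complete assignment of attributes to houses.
Solution:

House | Job | Hobby | Color | Drink | Pet
-----------------------------------------
  1   | pilot | painting | black | juice | cat
  2   | writer | gardening | brown | soda | dog
  3   | chef | cooking | white | tea | rabbit
  4   | nurse | reading | gray | coffee | hamster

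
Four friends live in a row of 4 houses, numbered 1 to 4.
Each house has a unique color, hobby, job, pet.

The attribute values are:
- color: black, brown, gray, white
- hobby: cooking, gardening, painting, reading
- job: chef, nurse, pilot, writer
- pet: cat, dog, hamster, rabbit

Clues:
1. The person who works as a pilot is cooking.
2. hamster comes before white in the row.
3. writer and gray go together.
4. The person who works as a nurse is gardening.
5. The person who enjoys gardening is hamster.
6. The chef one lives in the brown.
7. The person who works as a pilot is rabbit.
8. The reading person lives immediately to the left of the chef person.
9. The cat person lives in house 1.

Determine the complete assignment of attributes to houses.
Solution:

House | Color | Hobby | Job | Pet
---------------------------------
  1   | gray | reading | writer | cat
  2   | brown | painting | chef | dog
  3   | black | gardening | nurse | hamster
  4   | white | cooking | pilot | rabbit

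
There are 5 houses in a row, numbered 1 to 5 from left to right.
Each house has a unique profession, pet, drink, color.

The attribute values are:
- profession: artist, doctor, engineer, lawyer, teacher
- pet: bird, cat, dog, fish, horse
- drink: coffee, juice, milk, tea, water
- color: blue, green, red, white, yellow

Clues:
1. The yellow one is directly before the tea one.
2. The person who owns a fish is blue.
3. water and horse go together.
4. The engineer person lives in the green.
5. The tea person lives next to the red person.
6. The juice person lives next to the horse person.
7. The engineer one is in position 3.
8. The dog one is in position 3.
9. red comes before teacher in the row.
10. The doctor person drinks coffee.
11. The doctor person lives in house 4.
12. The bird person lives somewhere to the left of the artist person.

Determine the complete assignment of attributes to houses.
Solution:

House | Profession | Pet | Drink | Color
----------------------------------------
  1   | lawyer | bird | juice | white
  2   | artist | horse | water | yellow
  3   | engineer | dog | tea | green
  4   | doctor | cat | coffee | red
  5   | teacher | fish | milk | blue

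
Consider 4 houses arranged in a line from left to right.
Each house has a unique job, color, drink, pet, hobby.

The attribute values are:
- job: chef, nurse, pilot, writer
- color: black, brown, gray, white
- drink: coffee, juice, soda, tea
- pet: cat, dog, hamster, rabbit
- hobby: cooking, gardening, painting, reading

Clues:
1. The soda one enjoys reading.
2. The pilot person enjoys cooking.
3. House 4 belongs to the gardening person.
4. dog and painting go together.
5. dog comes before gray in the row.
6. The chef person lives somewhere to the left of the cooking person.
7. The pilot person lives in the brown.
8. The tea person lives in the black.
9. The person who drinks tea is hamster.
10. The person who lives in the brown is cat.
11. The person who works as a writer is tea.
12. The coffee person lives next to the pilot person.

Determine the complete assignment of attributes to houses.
Solution:

House | Job | Color | Drink | Pet | Hobby
-----------------------------------------
  1   | chef | white | coffee | dog | painting
  2   | pilot | brown | juice | cat | cooking
  3   | nurse | gray | soda | rabbit | reading
  4   | writer | black | tea | hamster | gardening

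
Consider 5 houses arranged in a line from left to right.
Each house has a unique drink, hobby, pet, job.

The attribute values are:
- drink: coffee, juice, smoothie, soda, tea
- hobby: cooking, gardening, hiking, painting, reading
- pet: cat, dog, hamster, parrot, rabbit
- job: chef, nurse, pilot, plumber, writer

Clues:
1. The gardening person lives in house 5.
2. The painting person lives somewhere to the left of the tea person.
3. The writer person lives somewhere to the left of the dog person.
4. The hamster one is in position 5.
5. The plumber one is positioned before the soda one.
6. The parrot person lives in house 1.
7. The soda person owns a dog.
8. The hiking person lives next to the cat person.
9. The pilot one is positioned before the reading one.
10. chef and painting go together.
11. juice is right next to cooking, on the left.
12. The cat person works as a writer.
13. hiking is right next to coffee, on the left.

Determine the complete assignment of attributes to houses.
Solution:

House | Drink | Hobby | Pet | Job
---------------------------------
  1   | juice | hiking | parrot | pilot
  2   | coffee | cooking | cat | writer
  3   | smoothie | reading | rabbit | plumber
  4   | soda | painting | dog | chef
  5   | tea | gardening | hamster | nurse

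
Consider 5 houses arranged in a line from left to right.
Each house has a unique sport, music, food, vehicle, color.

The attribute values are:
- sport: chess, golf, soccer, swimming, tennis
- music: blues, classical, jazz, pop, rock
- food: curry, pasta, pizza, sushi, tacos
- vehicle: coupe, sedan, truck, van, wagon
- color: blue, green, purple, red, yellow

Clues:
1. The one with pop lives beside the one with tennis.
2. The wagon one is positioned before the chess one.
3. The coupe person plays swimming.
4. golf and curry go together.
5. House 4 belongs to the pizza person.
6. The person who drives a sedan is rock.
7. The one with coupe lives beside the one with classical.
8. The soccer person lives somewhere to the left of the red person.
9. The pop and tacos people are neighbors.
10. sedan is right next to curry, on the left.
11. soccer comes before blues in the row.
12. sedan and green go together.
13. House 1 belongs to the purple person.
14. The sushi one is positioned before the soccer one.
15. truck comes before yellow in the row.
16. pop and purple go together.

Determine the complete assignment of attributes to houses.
Solution:

House | Sport | Music | Food | Vehicle | Color
----------------------------------------------
  1   | swimming | pop | sushi | coupe | purple
  2   | tennis | classical | tacos | truck | blue
  3   | soccer | jazz | pasta | wagon | yellow
  4   | chess | rock | pizza | sedan | green
  5   | golf | blues | curry | van | red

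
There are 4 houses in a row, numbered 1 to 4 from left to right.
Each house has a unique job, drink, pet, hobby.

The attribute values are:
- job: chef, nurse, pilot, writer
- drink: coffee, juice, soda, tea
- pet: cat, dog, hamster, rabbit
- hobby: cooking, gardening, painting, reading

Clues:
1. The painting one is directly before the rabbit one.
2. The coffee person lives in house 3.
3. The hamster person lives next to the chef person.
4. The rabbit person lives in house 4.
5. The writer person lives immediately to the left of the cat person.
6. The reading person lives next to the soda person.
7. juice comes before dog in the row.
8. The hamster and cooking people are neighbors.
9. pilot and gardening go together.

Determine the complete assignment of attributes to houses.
Solution:

House | Job | Drink | Pet | Hobby
---------------------------------
  1   | writer | juice | hamster | reading
  2   | chef | soda | cat | cooking
  3   | nurse | coffee | dog | painting
  4   | pilot | tea | rabbit | gardening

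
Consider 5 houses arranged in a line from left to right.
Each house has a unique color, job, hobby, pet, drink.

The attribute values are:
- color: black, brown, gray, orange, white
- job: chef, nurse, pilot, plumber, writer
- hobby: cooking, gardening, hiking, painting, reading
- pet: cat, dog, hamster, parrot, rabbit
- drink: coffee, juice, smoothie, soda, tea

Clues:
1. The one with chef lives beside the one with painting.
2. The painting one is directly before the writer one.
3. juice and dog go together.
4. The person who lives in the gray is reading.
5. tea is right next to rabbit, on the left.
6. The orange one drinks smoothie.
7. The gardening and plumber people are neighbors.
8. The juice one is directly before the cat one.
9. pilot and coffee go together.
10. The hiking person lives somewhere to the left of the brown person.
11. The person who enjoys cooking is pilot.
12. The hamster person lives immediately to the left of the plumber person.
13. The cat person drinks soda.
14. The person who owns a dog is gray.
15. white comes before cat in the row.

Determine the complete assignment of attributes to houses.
Solution:

House | Color | Job | Hobby | Pet | Drink
-----------------------------------------
  1   | white | chef | gardening | hamster | tea
  2   | orange | plumber | painting | rabbit | smoothie
  3   | gray | writer | reading | dog | juice
  4   | black | nurse | hiking | cat | soda
  5   | brown | pilot | cooking | parrot | coffee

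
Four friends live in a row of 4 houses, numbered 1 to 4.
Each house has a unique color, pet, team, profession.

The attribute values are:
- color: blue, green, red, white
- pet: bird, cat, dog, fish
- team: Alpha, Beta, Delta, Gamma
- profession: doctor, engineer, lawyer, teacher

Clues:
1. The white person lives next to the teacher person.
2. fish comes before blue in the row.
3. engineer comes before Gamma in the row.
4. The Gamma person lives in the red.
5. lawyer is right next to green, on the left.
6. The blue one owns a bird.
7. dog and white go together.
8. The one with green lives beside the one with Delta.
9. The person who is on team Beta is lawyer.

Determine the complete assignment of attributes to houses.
Solution:

House | Color | Pet | Team | Profession
---------------------------------------
  1   | white | dog | Beta | lawyer
  2   | green | fish | Alpha | teacher
  3   | blue | bird | Delta | engineer
  4   | red | cat | Gamma | doctor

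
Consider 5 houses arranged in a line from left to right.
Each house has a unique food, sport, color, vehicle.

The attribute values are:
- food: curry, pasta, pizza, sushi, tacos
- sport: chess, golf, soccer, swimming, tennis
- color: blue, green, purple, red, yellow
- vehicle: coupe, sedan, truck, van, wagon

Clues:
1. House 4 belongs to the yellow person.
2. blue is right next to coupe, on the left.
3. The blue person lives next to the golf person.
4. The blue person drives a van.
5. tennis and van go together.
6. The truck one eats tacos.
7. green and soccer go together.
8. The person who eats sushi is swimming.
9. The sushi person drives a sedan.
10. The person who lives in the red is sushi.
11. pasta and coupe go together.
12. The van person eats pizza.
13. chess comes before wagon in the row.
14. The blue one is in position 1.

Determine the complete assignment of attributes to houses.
Solution:

House | Food | Sport | Color | Vehicle
--------------------------------------
  1   | pizza | tennis | blue | van
  2   | pasta | golf | purple | coupe
  3   | sushi | swimming | red | sedan
  4   | tacos | chess | yellow | truck
  5   | curry | soccer | green | wagon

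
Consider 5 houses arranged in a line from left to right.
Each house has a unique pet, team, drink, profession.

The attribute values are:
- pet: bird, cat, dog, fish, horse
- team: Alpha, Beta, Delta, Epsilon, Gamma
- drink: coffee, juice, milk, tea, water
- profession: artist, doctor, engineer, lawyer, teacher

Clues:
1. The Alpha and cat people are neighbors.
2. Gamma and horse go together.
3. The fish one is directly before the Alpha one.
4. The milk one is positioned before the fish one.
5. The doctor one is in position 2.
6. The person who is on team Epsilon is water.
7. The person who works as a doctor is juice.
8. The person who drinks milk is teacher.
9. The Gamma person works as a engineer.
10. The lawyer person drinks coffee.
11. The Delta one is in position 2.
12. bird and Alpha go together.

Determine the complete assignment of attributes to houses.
Solution:

House | Pet | Team | Drink | Profession
---------------------------------------
  1   | dog | Beta | milk | teacher
  2   | fish | Delta | juice | doctor
  3   | bird | Alpha | coffee | lawyer
  4   | cat | Epsilon | water | artist
  5   | horse | Gamma | tea | engineer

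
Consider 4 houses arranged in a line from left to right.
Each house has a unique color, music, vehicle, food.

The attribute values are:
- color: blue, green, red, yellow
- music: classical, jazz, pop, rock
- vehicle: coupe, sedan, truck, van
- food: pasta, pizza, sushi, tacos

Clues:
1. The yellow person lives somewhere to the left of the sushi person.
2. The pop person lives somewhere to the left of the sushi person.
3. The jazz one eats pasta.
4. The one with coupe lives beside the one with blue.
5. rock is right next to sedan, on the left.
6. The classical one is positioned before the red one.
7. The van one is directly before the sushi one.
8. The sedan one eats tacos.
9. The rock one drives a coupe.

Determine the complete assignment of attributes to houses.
Solution:

House | Color | Music | Vehicle | Food
--------------------------------------
  1   | yellow | pop | van | pizza
  2   | green | rock | coupe | sushi
  3   | blue | classical | sedan | tacos
  4   | red | jazz | truck | pasta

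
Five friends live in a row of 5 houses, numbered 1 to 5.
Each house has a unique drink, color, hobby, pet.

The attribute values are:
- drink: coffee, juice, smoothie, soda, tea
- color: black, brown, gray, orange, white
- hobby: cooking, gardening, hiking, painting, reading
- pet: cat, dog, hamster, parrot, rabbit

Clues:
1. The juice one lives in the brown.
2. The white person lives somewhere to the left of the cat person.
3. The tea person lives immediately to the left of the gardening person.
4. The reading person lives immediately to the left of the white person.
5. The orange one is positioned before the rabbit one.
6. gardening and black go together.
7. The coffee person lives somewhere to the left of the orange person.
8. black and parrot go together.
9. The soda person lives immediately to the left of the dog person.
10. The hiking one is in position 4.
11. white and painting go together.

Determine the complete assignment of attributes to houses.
Solution:

House | Drink | Color | Hobby | Pet
-----------------------------------
  1   | soda | gray | reading | hamster
  2   | tea | white | painting | dog
  3   | coffee | black | gardening | parrot
  4   | smoothie | orange | hiking | cat
  5   | juice | brown | cooking | rabbit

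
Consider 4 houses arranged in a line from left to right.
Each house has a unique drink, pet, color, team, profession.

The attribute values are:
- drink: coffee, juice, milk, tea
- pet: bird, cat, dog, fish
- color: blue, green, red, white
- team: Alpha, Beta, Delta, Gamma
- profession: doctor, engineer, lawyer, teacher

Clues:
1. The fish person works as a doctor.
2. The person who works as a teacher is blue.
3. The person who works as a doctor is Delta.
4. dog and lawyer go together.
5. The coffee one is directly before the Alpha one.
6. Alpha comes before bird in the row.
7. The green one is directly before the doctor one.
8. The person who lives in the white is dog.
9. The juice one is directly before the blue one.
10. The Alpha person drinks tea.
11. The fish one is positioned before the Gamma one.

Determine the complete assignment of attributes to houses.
Solution:

House | Drink | Pet | Color | Team | Profession
-----------------------------------------------
  1   | coffee | dog | white | Beta | lawyer
  2   | tea | cat | green | Alpha | engineer
  3   | juice | fish | red | Delta | doctor
  4   | milk | bird | blue | Gamma | teacher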